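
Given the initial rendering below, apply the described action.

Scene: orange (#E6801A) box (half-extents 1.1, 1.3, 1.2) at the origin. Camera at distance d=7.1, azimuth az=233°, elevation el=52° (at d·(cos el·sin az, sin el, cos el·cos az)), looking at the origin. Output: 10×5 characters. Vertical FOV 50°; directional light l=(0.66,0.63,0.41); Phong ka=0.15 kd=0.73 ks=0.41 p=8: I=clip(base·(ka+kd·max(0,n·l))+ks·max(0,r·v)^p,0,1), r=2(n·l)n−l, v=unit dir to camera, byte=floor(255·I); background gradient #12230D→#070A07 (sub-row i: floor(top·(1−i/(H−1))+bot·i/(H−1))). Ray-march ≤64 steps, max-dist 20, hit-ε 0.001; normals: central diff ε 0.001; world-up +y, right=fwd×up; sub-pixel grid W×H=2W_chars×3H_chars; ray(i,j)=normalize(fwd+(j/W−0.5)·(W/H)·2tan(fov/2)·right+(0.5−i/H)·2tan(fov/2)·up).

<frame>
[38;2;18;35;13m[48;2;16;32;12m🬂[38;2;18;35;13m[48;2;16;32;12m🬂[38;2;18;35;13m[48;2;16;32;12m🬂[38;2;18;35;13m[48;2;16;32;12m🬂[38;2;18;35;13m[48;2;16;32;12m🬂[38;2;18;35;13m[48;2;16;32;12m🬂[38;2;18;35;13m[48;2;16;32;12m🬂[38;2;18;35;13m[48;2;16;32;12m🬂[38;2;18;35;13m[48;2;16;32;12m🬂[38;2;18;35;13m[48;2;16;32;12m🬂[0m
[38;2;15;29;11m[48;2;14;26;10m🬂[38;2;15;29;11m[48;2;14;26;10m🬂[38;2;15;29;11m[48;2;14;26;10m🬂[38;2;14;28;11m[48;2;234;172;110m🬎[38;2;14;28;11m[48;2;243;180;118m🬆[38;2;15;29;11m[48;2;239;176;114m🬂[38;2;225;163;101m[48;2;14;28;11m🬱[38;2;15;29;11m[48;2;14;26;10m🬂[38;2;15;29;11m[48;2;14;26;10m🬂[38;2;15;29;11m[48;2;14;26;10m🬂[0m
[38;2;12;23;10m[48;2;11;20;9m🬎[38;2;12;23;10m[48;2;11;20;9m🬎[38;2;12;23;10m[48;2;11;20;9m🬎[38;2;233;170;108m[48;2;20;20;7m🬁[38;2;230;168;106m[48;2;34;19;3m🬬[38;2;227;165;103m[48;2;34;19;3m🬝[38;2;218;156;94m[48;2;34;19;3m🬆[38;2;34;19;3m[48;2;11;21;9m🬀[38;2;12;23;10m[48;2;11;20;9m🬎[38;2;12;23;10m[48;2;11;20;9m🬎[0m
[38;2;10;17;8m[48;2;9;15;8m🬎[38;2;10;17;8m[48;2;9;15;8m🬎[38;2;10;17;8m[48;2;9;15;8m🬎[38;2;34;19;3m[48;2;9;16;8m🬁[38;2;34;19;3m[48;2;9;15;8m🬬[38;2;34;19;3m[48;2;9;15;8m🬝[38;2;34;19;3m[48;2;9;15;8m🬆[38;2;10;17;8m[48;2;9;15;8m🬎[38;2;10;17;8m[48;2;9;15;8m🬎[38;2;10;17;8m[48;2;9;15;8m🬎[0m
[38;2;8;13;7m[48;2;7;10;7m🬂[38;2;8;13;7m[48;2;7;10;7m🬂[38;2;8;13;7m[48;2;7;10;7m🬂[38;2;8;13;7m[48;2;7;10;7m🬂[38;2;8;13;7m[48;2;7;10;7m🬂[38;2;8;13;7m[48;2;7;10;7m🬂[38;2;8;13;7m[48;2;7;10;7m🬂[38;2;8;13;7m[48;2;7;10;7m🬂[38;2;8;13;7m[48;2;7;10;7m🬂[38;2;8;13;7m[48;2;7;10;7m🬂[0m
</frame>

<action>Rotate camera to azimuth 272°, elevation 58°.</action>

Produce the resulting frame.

<frame>
[38;2;18;35;13m[48;2;16;32;12m🬂[38;2;18;35;13m[48;2;16;32;12m🬂[38;2;18;35;13m[48;2;16;32;12m🬂[38;2;18;35;13m[48;2;16;32;12m🬂[38;2;18;35;13m[48;2;16;32;12m🬂[38;2;18;35;13m[48;2;16;32;12m🬂[38;2;18;35;13m[48;2;16;32;12m🬂[38;2;18;35;13m[48;2;16;32;12m🬂[38;2;18;35;13m[48;2;16;32;12m🬂[38;2;18;35;13m[48;2;16;32;12m🬂[0m
[38;2;15;29;11m[48;2;14;26;10m🬂[38;2;15;29;11m[48;2;14;26;10m🬂[38;2;15;29;11m[48;2;14;26;10m🬂[38;2;14;27;10m[48;2;158;96;34m🬝[38;2;15;29;11m[48;2;170;108;46m🬂[38;2;15;29;11m[48;2;190;128;66m🬂[38;2;15;29;11m[48;2;212;149;87m🬂[38;2;15;29;11m[48;2;14;26;10m🬂[38;2;15;29;11m[48;2;14;26;10m🬂[38;2;15;29;11m[48;2;14;26;10m🬂[0m
[38;2;12;23;10m[48;2;11;20;9m🬎[38;2;12;23;10m[48;2;11;20;9m🬎[38;2;12;23;10m[48;2;11;20;9m🬎[38;2;155;93;31m[48;2;12;22;9m▐[38;2;169;107;44m[48;2;161;99;37m▐[38;2;190;128;65m[48;2;179;117;54m🬉[38;2;207;145;83m[48;2;196;134;72m🬊[38;2;12;23;10m[48;2;11;20;9m🬎[38;2;12;23;10m[48;2;11;20;9m🬎[38;2;12;23;10m[48;2;11;20;9m🬎[0m
[38;2;10;17;8m[48;2;9;15;8m🬎[38;2;10;17;8m[48;2;9;15;8m🬎[38;2;10;17;8m[48;2;9;15;8m🬎[38;2;34;19;3m[48;2;9;16;8m🬁[38;2;34;19;3m[48;2;9;15;8m🬎[38;2;34;19;3m[48;2;9;15;8m🬎[38;2;34;19;3m[48;2;9;15;8m🬆[38;2;10;17;8m[48;2;9;15;8m🬎[38;2;10;17;8m[48;2;9;15;8m🬎[38;2;10;17;8m[48;2;9;15;8m🬎[0m
[38;2;8;13;7m[48;2;7;10;7m🬂[38;2;8;13;7m[48;2;7;10;7m🬂[38;2;8;13;7m[48;2;7;10;7m🬂[38;2;8;13;7m[48;2;7;10;7m🬂[38;2;8;13;7m[48;2;7;10;7m🬂[38;2;8;13;7m[48;2;7;10;7m🬂[38;2;8;13;7m[48;2;7;10;7m🬂[38;2;8;13;7m[48;2;7;10;7m🬂[38;2;8;13;7m[48;2;7;10;7m🬂[38;2;8;13;7m[48;2;7;10;7m🬂[0m
</frame>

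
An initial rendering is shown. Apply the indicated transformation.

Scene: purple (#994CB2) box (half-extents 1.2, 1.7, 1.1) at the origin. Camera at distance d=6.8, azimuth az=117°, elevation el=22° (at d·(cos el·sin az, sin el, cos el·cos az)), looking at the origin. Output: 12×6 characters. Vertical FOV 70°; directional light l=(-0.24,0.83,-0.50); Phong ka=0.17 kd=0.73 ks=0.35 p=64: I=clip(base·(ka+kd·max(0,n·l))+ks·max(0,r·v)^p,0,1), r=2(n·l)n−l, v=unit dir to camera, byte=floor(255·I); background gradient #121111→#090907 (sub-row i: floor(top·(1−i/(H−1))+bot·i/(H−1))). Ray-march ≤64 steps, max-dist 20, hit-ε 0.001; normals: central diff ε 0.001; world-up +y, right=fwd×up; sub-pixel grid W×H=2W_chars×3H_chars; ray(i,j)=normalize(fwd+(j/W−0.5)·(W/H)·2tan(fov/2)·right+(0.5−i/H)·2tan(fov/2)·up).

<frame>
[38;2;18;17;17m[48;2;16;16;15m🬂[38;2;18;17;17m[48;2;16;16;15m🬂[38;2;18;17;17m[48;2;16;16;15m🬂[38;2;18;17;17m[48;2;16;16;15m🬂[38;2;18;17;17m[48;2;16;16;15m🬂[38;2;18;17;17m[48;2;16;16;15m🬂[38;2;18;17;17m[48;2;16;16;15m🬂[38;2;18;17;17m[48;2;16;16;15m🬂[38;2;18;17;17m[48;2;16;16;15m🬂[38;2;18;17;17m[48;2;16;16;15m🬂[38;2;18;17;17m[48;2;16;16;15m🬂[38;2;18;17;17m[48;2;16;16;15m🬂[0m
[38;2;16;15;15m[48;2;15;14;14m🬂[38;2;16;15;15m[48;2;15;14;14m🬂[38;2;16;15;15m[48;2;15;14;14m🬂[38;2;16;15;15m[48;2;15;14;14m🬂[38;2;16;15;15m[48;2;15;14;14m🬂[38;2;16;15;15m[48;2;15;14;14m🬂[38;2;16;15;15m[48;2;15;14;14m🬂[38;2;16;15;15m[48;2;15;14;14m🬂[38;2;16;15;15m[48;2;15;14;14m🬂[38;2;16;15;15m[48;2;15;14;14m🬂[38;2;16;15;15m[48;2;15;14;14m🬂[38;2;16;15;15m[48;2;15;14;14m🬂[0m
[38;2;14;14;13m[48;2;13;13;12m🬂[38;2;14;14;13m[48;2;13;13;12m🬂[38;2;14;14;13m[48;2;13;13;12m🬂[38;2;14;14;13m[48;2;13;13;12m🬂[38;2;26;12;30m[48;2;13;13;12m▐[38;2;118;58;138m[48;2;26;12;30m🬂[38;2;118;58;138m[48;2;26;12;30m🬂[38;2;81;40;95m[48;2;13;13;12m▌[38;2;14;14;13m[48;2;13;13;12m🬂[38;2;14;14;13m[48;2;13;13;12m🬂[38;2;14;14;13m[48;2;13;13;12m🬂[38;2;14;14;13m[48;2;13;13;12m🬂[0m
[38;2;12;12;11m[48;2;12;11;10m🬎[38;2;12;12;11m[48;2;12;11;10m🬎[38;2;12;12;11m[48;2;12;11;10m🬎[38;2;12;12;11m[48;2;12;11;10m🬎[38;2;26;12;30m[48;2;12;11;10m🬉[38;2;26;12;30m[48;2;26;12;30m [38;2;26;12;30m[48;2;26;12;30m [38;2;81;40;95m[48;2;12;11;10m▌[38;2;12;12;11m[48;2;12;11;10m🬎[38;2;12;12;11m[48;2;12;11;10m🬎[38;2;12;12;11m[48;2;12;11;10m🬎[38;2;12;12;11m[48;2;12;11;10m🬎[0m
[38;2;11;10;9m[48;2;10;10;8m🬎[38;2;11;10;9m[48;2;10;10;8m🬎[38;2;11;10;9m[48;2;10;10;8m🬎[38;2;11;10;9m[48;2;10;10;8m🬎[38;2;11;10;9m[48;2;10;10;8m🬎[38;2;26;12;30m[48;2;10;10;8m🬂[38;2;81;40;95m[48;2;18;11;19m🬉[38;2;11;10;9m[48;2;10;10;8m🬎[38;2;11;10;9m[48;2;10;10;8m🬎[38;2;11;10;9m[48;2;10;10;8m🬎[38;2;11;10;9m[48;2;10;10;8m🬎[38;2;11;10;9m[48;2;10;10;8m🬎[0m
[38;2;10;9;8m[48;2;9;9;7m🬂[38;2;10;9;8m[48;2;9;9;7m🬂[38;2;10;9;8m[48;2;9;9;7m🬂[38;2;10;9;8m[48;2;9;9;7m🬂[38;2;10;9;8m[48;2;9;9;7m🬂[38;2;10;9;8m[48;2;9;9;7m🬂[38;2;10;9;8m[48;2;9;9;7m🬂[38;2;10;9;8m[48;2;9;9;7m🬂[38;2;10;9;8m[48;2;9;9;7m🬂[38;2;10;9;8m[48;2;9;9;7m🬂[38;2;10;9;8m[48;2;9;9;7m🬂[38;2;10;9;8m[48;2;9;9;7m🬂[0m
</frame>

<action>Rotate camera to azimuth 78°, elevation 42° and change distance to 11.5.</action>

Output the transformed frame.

<frame>
[38;2;18;17;17m[48;2;16;16;15m🬂[38;2;18;17;17m[48;2;16;16;15m🬂[38;2;18;17;17m[48;2;16;16;15m🬂[38;2;18;17;17m[48;2;16;16;15m🬂[38;2;18;17;17m[48;2;16;16;15m🬂[38;2;18;17;17m[48;2;16;16;15m🬂[38;2;18;17;17m[48;2;16;16;15m🬂[38;2;18;17;17m[48;2;16;16;15m🬂[38;2;18;17;17m[48;2;16;16;15m🬂[38;2;18;17;17m[48;2;16;16;15m🬂[38;2;18;17;17m[48;2;16;16;15m🬂[38;2;18;17;17m[48;2;16;16;15m🬂[0m
[38;2;16;15;15m[48;2;15;14;14m🬂[38;2;16;15;15m[48;2;15;14;14m🬂[38;2;16;15;15m[48;2;15;14;14m🬂[38;2;16;15;15m[48;2;15;14;14m🬂[38;2;16;15;15m[48;2;15;14;14m🬂[38;2;16;15;15m[48;2;15;14;14m🬂[38;2;16;15;15m[48;2;15;14;14m🬂[38;2;16;15;15m[48;2;15;14;14m🬂[38;2;16;15;15m[48;2;15;14;14m🬂[38;2;16;15;15m[48;2;15;14;14m🬂[38;2;16;15;15m[48;2;15;14;14m🬂[38;2;16;15;15m[48;2;15;14;14m🬂[0m
[38;2;14;14;13m[48;2;13;13;12m🬂[38;2;14;14;13m[48;2;13;13;12m🬂[38;2;14;14;13m[48;2;13;13;12m🬂[38;2;14;14;13m[48;2;13;13;12m🬂[38;2;14;14;13m[48;2;13;13;12m🬂[38;2;118;58;138m[48;2;13;13;12m🬦[38;2;14;14;13m[48;2;118;58;138m🬂[38;2;14;14;13m[48;2;13;13;12m🬂[38;2;14;14;13m[48;2;13;13;12m🬂[38;2;14;14;13m[48;2;13;13;12m🬂[38;2;14;14;13m[48;2;13;13;12m🬂[38;2;14;14;13m[48;2;13;13;12m🬂[0m
[38;2;12;12;11m[48;2;12;11;10m🬎[38;2;12;12;11m[48;2;12;11;10m🬎[38;2;12;12;11m[48;2;12;11;10m🬎[38;2;12;12;11m[48;2;12;11;10m🬎[38;2;12;12;11m[48;2;12;11;10m🬎[38;2;26;12;30m[48;2;12;11;10m🬉[38;2;26;12;30m[48;2;26;12;30m [38;2;12;12;11m[48;2;12;11;10m🬎[38;2;12;12;11m[48;2;12;11;10m🬎[38;2;12;12;11m[48;2;12;11;10m🬎[38;2;12;12;11m[48;2;12;11;10m🬎[38;2;12;12;11m[48;2;12;11;10m🬎[0m
[38;2;11;10;9m[48;2;10;10;8m🬎[38;2;11;10;9m[48;2;10;10;8m🬎[38;2;11;10;9m[48;2;10;10;8m🬎[38;2;11;10;9m[48;2;10;10;8m🬎[38;2;11;10;9m[48;2;10;10;8m🬎[38;2;11;10;9m[48;2;10;10;8m🬎[38;2;11;10;9m[48;2;10;10;8m🬎[38;2;11;10;9m[48;2;10;10;8m🬎[38;2;11;10;9m[48;2;10;10;8m🬎[38;2;11;10;9m[48;2;10;10;8m🬎[38;2;11;10;9m[48;2;10;10;8m🬎[38;2;11;10;9m[48;2;10;10;8m🬎[0m
[38;2;10;9;8m[48;2;9;9;7m🬂[38;2;10;9;8m[48;2;9;9;7m🬂[38;2;10;9;8m[48;2;9;9;7m🬂[38;2;10;9;8m[48;2;9;9;7m🬂[38;2;10;9;8m[48;2;9;9;7m🬂[38;2;10;9;8m[48;2;9;9;7m🬂[38;2;10;9;8m[48;2;9;9;7m🬂[38;2;10;9;8m[48;2;9;9;7m🬂[38;2;10;9;8m[48;2;9;9;7m🬂[38;2;10;9;8m[48;2;9;9;7m🬂[38;2;10;9;8m[48;2;9;9;7m🬂[38;2;10;9;8m[48;2;9;9;7m🬂[0m
</frame>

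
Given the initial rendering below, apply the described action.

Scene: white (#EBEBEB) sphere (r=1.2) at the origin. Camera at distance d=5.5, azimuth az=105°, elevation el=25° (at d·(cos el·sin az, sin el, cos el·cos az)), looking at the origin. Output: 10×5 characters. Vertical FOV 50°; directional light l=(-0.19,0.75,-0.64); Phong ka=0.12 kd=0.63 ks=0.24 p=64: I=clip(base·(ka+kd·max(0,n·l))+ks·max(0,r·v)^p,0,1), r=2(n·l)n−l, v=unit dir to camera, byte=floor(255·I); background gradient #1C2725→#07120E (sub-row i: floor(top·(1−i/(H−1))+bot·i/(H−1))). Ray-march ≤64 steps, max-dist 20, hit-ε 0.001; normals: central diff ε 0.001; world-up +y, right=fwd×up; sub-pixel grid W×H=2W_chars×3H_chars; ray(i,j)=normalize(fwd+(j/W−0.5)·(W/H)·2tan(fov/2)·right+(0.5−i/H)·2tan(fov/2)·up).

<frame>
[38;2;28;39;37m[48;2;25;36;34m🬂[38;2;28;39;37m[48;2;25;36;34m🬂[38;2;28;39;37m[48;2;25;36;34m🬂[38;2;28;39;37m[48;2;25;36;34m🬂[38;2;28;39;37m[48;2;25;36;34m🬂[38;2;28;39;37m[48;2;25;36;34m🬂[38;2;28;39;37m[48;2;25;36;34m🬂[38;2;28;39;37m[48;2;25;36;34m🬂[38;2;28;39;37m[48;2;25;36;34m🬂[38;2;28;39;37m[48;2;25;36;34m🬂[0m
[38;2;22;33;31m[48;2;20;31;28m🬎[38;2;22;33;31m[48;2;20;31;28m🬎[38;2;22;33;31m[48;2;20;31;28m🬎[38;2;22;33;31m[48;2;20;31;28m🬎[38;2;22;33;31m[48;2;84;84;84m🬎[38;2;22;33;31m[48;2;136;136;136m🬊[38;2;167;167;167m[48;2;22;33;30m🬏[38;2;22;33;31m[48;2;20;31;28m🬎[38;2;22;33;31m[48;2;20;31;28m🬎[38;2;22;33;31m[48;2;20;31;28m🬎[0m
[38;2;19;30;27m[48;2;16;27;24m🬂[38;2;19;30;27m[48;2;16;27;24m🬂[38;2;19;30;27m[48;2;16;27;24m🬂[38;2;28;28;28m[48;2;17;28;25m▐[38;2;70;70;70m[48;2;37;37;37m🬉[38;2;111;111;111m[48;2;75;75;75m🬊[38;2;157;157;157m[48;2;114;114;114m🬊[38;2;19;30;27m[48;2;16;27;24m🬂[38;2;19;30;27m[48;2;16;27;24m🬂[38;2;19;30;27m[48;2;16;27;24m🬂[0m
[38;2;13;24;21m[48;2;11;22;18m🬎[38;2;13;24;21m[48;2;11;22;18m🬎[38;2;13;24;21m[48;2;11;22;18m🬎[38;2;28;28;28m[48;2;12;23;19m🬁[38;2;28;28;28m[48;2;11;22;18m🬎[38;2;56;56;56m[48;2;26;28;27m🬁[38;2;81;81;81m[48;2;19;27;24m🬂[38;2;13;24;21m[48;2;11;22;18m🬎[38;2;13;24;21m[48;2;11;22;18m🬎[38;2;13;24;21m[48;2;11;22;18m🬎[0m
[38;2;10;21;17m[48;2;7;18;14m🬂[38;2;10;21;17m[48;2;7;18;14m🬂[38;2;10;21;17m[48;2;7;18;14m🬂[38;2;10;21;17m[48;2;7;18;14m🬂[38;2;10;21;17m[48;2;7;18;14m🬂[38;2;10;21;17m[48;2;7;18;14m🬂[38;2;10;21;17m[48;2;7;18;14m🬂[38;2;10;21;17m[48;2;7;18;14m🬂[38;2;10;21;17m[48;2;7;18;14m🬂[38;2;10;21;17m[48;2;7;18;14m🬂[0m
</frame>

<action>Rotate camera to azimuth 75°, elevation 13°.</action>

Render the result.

<frame>
[38;2;28;39;37m[48;2;25;36;34m🬂[38;2;28;39;37m[48;2;25;36;34m🬂[38;2;28;39;37m[48;2;25;36;34m🬂[38;2;28;39;37m[48;2;25;36;34m🬂[38;2;28;39;37m[48;2;25;36;34m🬂[38;2;28;39;37m[48;2;25;36;34m🬂[38;2;28;39;37m[48;2;25;36;34m🬂[38;2;28;39;37m[48;2;25;36;34m🬂[38;2;28;39;37m[48;2;25;36;34m🬂[38;2;28;39;37m[48;2;25;36;34m🬂[0m
[38;2;22;33;31m[48;2;20;31;28m🬎[38;2;22;33;31m[48;2;20;31;28m🬎[38;2;22;33;31m[48;2;20;31;28m🬎[38;2;22;33;31m[48;2;20;31;28m🬎[38;2;22;33;31m[48;2;51;51;51m🬎[38;2;101;101;101m[48;2;22;33;31m🬱[38;2;134;134;134m[48;2;22;33;30m🬏[38;2;22;33;31m[48;2;20;31;28m🬎[38;2;22;33;31m[48;2;20;31;28m🬎[38;2;22;33;31m[48;2;20;31;28m🬎[0m
[38;2;19;30;27m[48;2;16;27;24m🬂[38;2;19;30;27m[48;2;16;27;24m🬂[38;2;19;30;27m[48;2;16;27;24m🬂[38;2;28;28;28m[48;2;17;28;25m▐[38;2;28;28;28m[48;2;28;28;28m [38;2;65;65;65m[48;2;33;33;33m🬁[38;2;99;99;99m[48;2;48;48;48m🬊[38;2;19;30;27m[48;2;16;27;24m🬂[38;2;19;30;27m[48;2;16;27;24m🬂[38;2;19;30;27m[48;2;16;27;24m🬂[0m
[38;2;13;24;21m[48;2;11;22;18m🬎[38;2;13;24;21m[48;2;11;22;18m🬎[38;2;13;24;21m[48;2;11;22;18m🬎[38;2;28;28;28m[48;2;12;23;19m🬁[38;2;28;28;28m[48;2;11;22;18m🬎[38;2;28;28;28m[48;2;11;22;18m🬝[38;2;29;29;29m[48;2;11;22;18m🬆[38;2;13;24;21m[48;2;11;22;18m🬎[38;2;13;24;21m[48;2;11;22;18m🬎[38;2;13;24;21m[48;2;11;22;18m🬎[0m
[38;2;10;21;17m[48;2;7;18;14m🬂[38;2;10;21;17m[48;2;7;18;14m🬂[38;2;10;21;17m[48;2;7;18;14m🬂[38;2;10;21;17m[48;2;7;18;14m🬂[38;2;10;21;17m[48;2;7;18;14m🬂[38;2;10;21;17m[48;2;7;18;14m🬂[38;2;10;21;17m[48;2;7;18;14m🬂[38;2;10;21;17m[48;2;7;18;14m🬂[38;2;10;21;17m[48;2;7;18;14m🬂[38;2;10;21;17m[48;2;7;18;14m🬂[0m
</frame>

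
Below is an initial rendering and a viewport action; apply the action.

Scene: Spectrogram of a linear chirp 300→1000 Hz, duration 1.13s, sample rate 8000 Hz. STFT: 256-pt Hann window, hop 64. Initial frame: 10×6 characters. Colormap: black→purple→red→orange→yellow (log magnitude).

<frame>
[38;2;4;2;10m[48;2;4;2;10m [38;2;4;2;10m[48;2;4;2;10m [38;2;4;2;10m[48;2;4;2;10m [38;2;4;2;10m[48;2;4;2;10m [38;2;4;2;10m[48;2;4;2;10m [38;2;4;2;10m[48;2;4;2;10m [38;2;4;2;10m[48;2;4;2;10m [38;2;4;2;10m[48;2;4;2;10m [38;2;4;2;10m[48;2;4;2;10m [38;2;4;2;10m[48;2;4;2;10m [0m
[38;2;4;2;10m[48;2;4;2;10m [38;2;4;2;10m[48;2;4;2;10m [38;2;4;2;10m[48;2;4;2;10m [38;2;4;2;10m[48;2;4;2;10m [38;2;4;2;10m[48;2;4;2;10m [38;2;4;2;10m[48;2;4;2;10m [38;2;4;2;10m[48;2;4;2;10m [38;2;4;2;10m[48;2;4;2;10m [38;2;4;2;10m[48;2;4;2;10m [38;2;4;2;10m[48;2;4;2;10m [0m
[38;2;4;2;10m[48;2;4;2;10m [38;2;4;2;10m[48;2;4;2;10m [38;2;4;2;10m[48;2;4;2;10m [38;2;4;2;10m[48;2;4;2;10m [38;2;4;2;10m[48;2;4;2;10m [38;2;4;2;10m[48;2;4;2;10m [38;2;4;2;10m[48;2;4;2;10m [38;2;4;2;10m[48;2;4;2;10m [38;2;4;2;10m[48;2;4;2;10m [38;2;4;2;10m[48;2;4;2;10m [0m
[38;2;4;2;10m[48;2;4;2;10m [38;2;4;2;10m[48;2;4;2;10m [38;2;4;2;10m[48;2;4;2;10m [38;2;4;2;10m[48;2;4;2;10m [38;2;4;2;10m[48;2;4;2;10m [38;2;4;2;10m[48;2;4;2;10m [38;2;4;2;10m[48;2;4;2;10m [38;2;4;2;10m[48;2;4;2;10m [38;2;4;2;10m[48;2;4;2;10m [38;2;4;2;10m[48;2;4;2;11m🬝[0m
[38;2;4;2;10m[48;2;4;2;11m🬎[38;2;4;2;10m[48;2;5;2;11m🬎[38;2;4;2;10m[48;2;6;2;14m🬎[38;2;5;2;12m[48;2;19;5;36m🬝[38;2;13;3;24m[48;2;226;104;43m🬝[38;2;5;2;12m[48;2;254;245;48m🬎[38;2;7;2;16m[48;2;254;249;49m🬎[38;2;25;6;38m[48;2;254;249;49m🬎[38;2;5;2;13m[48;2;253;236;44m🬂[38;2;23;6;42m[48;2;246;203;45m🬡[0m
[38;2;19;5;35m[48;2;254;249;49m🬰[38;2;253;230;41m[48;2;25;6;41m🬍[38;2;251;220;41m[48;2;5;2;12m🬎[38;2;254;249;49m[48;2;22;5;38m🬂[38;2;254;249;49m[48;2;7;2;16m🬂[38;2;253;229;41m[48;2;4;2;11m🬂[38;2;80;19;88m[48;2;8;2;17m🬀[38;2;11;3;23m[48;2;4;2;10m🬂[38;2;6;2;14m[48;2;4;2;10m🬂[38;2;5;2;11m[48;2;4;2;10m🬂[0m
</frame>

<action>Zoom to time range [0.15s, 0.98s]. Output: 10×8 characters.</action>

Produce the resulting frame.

<frame>
[38;2;4;2;10m[48;2;4;2;10m [38;2;4;2;10m[48;2;4;2;10m [38;2;4;2;10m[48;2;4;2;10m [38;2;4;2;10m[48;2;4;2;10m [38;2;4;2;10m[48;2;4;2;10m [38;2;4;2;10m[48;2;4;2;10m [38;2;4;2;10m[48;2;4;2;10m [38;2;4;2;10m[48;2;4;2;10m [38;2;4;2;10m[48;2;4;2;10m [38;2;4;2;10m[48;2;4;2;10m [0m
[38;2;4;2;10m[48;2;4;2;10m [38;2;4;2;10m[48;2;4;2;10m [38;2;4;2;10m[48;2;4;2;10m [38;2;4;2;10m[48;2;4;2;10m [38;2;4;2;10m[48;2;4;2;10m [38;2;4;2;10m[48;2;4;2;10m [38;2;4;2;10m[48;2;4;2;10m [38;2;4;2;10m[48;2;4;2;10m [38;2;4;2;10m[48;2;4;2;10m [38;2;4;2;10m[48;2;4;2;10m [0m
[38;2;4;2;10m[48;2;4;2;10m [38;2;4;2;10m[48;2;4;2;10m [38;2;4;2;10m[48;2;4;2;10m [38;2;4;2;10m[48;2;4;2;10m [38;2;4;2;10m[48;2;4;2;10m [38;2;4;2;10m[48;2;4;2;10m [38;2;4;2;10m[48;2;4;2;10m [38;2;4;2;10m[48;2;4;2;10m [38;2;4;2;10m[48;2;4;2;10m [38;2;4;2;10m[48;2;4;2;10m [0m
[38;2;4;2;10m[48;2;4;2;10m [38;2;4;2;10m[48;2;4;2;10m [38;2;4;2;10m[48;2;4;2;10m [38;2;4;2;10m[48;2;4;2;10m [38;2;4;2;10m[48;2;4;2;10m [38;2;4;2;10m[48;2;4;2;10m [38;2;4;2;10m[48;2;4;2;10m [38;2;4;2;10m[48;2;4;2;10m [38;2;4;2;10m[48;2;4;2;10m [38;2;4;2;10m[48;2;4;2;10m [0m
[38;2;4;2;10m[48;2;4;2;10m [38;2;4;2;10m[48;2;4;2;10m [38;2;4;2;10m[48;2;4;2;10m [38;2;4;2;10m[48;2;4;2;10m [38;2;4;2;10m[48;2;4;2;10m [38;2;4;2;10m[48;2;4;2;10m [38;2;4;2;10m[48;2;4;2;10m [38;2;4;2;10m[48;2;4;2;10m [38;2;4;2;10m[48;2;4;2;10m [38;2;4;2;10m[48;2;4;2;10m [0m
[38;2;4;2;10m[48;2;4;2;10m [38;2;4;2;10m[48;2;4;2;10m [38;2;4;2;10m[48;2;4;2;10m [38;2;4;2;10m[48;2;4;2;10m [38;2;4;2;10m[48;2;4;2;11m🬝[38;2;4;2;10m[48;2;4;2;11m🬎[38;2;4;2;10m[48;2;5;2;11m🬎[38;2;4;2;10m[48;2;6;2;13m🬎[38;2;4;2;10m[48;2;8;2;17m🬎[38;2;4;2;10m[48;2;17;4;33m🬎[0m
[38;2;4;2;11m[48;2;78;19;80m🬎[38;2;5;2;12m[48;2;252;213;34m🬎[38;2;7;2;16m[48;2;254;249;49m🬎[38;2;12;3;23m[48;2;254;249;49m🬎[38;2;24;6;39m[48;2;243;197;49m🬆[38;2;8;2;18m[48;2;253;238;45m🬂[38;2;32;8;53m[48;2;252;215;36m🬡[38;2;254;249;49m[48;2;64;15;63m🬋[38;2;253;234;43m[48;2;11;3;22m🬎[38;2;253;228;40m[48;2;49;12;37m🬆[0m
[38;2;254;249;49m[48;2;14;4;27m🬂[38;2;254;249;49m[48;2;8;2;16m🬂[38;2;216;123;55m[48;2;5;2;12m🬂[38;2;50;11;88m[48;2;8;2;17m🬀[38;2;11;3;22m[48;2;4;2;10m🬂[38;2;7;2;16m[48;2;4;2;10m🬂[38;2;5;2;12m[48;2;4;2;10m🬂[38;2;5;2;11m[48;2;4;2;10m🬂[38;2;4;2;11m[48;2;4;2;10m🬂[38;2;4;2;10m[48;2;4;2;10m [0m
</frame>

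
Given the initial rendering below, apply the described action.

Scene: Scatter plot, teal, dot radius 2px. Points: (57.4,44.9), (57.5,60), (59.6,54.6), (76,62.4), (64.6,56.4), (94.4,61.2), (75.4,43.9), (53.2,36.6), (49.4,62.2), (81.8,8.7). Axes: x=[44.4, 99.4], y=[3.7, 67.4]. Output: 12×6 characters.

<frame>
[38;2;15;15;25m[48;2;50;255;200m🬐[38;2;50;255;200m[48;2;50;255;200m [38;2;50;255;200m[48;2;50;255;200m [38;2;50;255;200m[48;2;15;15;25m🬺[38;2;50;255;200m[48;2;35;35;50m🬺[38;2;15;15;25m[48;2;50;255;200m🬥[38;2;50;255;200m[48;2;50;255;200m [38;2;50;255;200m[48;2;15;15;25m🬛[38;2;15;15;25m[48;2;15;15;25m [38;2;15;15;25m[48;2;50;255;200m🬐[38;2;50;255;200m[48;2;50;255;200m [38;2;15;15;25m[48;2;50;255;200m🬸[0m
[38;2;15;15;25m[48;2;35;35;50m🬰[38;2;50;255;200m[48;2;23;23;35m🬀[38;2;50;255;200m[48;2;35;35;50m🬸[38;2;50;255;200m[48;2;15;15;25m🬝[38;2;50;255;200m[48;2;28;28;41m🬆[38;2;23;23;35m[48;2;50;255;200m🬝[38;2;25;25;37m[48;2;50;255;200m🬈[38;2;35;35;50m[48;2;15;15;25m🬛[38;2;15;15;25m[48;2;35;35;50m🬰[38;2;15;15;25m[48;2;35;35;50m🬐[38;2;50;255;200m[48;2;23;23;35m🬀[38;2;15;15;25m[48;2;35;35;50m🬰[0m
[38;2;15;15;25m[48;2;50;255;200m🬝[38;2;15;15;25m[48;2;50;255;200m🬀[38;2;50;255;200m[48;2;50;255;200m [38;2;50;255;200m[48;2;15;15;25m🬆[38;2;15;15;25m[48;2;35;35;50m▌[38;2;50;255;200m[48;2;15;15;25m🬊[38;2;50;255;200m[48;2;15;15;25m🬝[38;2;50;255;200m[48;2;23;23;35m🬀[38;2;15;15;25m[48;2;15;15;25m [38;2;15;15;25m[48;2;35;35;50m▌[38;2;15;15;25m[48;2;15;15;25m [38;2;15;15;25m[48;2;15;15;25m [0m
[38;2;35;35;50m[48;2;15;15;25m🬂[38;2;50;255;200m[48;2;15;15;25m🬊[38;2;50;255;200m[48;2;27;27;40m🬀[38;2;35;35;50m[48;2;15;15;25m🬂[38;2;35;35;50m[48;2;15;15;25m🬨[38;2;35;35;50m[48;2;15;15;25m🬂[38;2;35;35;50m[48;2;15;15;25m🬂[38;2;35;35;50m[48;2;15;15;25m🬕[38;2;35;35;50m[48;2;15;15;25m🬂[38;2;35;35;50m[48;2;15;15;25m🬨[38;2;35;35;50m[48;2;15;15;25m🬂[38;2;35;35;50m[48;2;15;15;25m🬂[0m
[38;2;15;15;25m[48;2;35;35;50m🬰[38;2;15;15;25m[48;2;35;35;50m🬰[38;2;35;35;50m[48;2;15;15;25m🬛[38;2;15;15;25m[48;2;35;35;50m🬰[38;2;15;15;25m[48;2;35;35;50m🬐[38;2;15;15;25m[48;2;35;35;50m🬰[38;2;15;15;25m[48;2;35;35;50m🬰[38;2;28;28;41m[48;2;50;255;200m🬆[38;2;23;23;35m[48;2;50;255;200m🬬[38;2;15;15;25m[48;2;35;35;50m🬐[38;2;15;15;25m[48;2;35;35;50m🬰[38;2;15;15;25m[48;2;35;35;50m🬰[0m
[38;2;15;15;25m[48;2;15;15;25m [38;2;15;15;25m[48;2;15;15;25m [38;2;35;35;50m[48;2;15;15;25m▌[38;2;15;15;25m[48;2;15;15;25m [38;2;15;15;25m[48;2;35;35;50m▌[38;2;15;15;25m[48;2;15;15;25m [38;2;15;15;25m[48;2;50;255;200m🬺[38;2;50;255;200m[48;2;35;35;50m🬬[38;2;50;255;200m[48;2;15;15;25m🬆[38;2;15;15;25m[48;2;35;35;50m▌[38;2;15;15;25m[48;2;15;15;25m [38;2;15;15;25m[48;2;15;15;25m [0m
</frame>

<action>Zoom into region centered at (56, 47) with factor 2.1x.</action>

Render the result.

<frame>
[38;2;15;15;25m[48;2;15;15;25m [38;2;15;15;25m[48;2;50;255;200m🬺[38;2;50;255;200m[48;2;35;35;50m🬬[38;2;50;255;200m[48;2;15;15;25m🬆[38;2;15;15;25m[48;2;35;35;50m▌[38;2;15;15;25m[48;2;50;255;200m🬐[38;2;50;255;200m[48;2;50;255;200m [38;2;20;20;31m[48;2;50;255;200m🬨[38;2;15;15;25m[48;2;15;15;25m [38;2;21;21;33m[48;2;50;255;200m🬆[38;2;15;15;25m[48;2;50;255;200m🬬[38;2;15;15;25m[48;2;15;15;25m [0m
[38;2;15;15;25m[48;2;35;35;50m🬰[38;2;15;15;25m[48;2;35;35;50m🬰[38;2;35;35;50m[48;2;15;15;25m🬛[38;2;15;15;25m[48;2;35;35;50m🬰[38;2;15;15;25m[48;2;35;35;50m🬐[38;2;15;15;25m[48;2;35;35;50m🬰[38;2;50;255;200m[48;2;15;15;25m🬬[38;2;50;255;200m[48;2;50;255;200m [38;2;20;20;31m[48;2;50;255;200m🬶[38;2;50;255;200m[48;2;15;15;25m🬬[38;2;50;255;200m[48;2;21;21;33m🬆[38;2;15;15;25m[48;2;35;35;50m🬰[0m
[38;2;15;15;25m[48;2;15;15;25m [38;2;15;15;25m[48;2;15;15;25m [38;2;35;35;50m[48;2;15;15;25m▌[38;2;15;15;25m[48;2;15;15;25m [38;2;15;15;25m[48;2;35;35;50m▌[38;2;15;15;25m[48;2;50;255;200m🬝[38;2;15;15;25m[48;2;50;255;200m🬊[38;2;50;255;200m[48;2;23;23;35m🬀[38;2;15;15;25m[48;2;15;15;25m [38;2;15;15;25m[48;2;35;35;50m▌[38;2;15;15;25m[48;2;15;15;25m [38;2;15;15;25m[48;2;15;15;25m [0m
[38;2;35;35;50m[48;2;15;15;25m🬂[38;2;35;35;50m[48;2;15;15;25m🬂[38;2;35;35;50m[48;2;15;15;25m🬕[38;2;35;35;50m[48;2;15;15;25m🬂[38;2;35;35;50m[48;2;15;15;25m🬨[38;2;50;255;200m[48;2;15;15;25m🬊[38;2;50;255;200m[48;2;15;15;25m🬝[38;2;50;255;200m[48;2;27;27;40m🬀[38;2;35;35;50m[48;2;15;15;25m🬂[38;2;35;35;50m[48;2;15;15;25m🬨[38;2;35;35;50m[48;2;15;15;25m🬂[38;2;35;35;50m[48;2;15;15;25m🬂[0m
[38;2;15;15;25m[48;2;35;35;50m🬰[38;2;15;15;25m[48;2;35;35;50m🬰[38;2;35;35;50m[48;2;15;15;25m🬛[38;2;23;23;35m[48;2;50;255;200m🬝[38;2;15;15;25m[48;2;50;255;200m🬀[38;2;21;21;33m[48;2;50;255;200m🬊[38;2;15;15;25m[48;2;35;35;50m🬰[38;2;35;35;50m[48;2;15;15;25m🬛[38;2;15;15;25m[48;2;35;35;50m🬰[38;2;15;15;25m[48;2;35;35;50m🬐[38;2;15;15;25m[48;2;35;35;50m🬰[38;2;15;15;25m[48;2;35;35;50m🬰[0m
[38;2;15;15;25m[48;2;15;15;25m [38;2;15;15;25m[48;2;15;15;25m [38;2;35;35;50m[48;2;15;15;25m▌[38;2;15;15;25m[48;2;15;15;25m [38;2;50;255;200m[48;2;21;21;33m🬊[38;2;50;255;200m[48;2;15;15;25m🬀[38;2;15;15;25m[48;2;15;15;25m [38;2;35;35;50m[48;2;15;15;25m▌[38;2;15;15;25m[48;2;15;15;25m [38;2;15;15;25m[48;2;35;35;50m▌[38;2;15;15;25m[48;2;15;15;25m [38;2;15;15;25m[48;2;15;15;25m [0m
</frame>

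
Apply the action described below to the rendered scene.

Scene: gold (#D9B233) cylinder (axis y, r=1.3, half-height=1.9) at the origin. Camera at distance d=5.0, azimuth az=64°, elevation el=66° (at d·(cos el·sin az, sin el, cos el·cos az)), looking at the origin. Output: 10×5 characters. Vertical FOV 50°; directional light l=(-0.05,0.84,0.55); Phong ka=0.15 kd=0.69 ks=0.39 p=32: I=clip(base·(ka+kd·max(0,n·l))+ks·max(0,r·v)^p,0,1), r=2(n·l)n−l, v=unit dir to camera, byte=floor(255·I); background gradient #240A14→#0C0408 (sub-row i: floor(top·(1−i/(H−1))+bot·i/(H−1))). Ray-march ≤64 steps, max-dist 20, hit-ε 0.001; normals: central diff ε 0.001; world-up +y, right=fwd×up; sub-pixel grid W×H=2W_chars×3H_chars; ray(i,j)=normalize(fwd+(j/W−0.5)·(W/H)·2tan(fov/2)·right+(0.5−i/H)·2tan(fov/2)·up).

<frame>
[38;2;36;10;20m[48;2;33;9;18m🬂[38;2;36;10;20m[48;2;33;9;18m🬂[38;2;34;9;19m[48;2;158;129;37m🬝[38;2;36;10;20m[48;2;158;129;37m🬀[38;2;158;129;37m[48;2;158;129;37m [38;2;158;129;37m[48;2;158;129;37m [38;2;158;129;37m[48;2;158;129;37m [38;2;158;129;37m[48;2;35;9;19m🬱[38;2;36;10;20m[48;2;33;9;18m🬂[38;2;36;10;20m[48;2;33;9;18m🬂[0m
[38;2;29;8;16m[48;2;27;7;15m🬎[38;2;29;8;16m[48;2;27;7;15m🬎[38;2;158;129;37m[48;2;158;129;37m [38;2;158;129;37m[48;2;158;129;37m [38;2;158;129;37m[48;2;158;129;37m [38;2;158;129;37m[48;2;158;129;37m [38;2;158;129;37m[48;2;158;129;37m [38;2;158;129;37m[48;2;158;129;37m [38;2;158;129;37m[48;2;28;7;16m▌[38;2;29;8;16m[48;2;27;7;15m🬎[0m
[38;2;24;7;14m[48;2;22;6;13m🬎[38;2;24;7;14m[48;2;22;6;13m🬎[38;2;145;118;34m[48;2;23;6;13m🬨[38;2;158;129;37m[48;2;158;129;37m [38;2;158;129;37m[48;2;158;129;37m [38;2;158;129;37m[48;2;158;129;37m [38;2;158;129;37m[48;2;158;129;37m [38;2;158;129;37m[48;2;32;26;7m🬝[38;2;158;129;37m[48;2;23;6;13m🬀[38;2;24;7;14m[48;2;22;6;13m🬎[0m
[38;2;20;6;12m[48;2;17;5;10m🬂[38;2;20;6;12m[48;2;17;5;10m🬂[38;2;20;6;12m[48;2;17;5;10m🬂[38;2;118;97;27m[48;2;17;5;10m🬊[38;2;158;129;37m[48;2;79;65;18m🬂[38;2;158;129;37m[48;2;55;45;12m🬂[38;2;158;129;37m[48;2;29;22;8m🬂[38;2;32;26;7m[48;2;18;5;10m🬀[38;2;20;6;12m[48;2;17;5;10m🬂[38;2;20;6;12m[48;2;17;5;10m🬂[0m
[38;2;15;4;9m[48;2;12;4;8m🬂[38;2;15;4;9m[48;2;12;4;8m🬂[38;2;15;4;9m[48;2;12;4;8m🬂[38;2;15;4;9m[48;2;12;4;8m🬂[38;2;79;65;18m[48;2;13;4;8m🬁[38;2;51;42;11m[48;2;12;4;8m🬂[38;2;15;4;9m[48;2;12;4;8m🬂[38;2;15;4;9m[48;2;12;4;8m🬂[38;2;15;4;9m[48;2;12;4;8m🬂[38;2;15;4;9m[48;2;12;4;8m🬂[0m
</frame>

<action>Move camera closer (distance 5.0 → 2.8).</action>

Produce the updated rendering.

<frame>
[38;2;158;129;37m[48;2;158;129;37m [38;2;158;129;37m[48;2;158;129;37m [38;2;158;129;37m[48;2;158;129;37m [38;2;158;129;37m[48;2;158;129;37m [38;2;158;129;37m[48;2;158;129;37m [38;2;158;129;37m[48;2;158;129;37m [38;2;158;129;37m[48;2;158;129;37m [38;2;158;129;37m[48;2;158;129;37m [38;2;158;129;37m[48;2;158;129;37m [38;2;158;129;37m[48;2;158;129;37m [0m
[38;2;158;129;37m[48;2;158;129;37m [38;2;158;129;37m[48;2;158;129;37m [38;2;158;129;37m[48;2;158;129;37m [38;2;158;129;37m[48;2;158;129;37m [38;2;158;129;37m[48;2;158;129;37m [38;2;158;129;37m[48;2;158;129;37m [38;2;158;129;37m[48;2;158;129;37m [38;2;158;129;37m[48;2;158;129;37m [38;2;158;129;37m[48;2;158;129;37m [38;2;158;129;37m[48;2;158;129;37m [0m
[38;2;158;129;37m[48;2;159;130;38m🬎[38;2;158;129;37m[48;2;159;130;37m🬬[38;2;158;129;37m[48;2;158;130;37m🬎[38;2;158;129;37m[48;2;158;129;37m [38;2;158;129;37m[48;2;158;129;37m [38;2;158;129;37m[48;2;158;129;37m [38;2;158;129;37m[48;2;158;129;37m [38;2;158;129;37m[48;2;158;129;37m [38;2;158;129;37m[48;2;158;129;37m [38;2;158;129;37m[48;2;158;129;37m [0m
[38;2;162;133;41m[48;2;169;141;48m🬎[38;2;160;132;39m[48;2;166;138;45m🬎[38;2;159;130;38m[48;2;162;134;41m🬎[38;2;158;130;37m[48;2;160;131;39m🬬[38;2;158;129;37m[48;2;158;130;37m🬨[38;2;158;129;37m[48;2;158;129;37m [38;2;158;129;37m[48;2;158;129;37m [38;2;158;129;37m[48;2;158;129;37m [38;2;158;129;37m[48;2;158;129;37m [38;2;158;129;37m[48;2;158;129;37m [0m
[38;2;185;156;64m[48;2;207;178;85m🬎[38;2;175;147;54m[48;2;191;163;70m🬊[38;2;166;138;45m[48;2;176;147;55m🬊[38;2;161;132;39m[48;2;165;136;44m🬨[38;2;158;130;37m[48;2;159;131;38m🬨[38;2;158;129;37m[48;2;158;130;37m🬨[38;2;158;129;37m[48;2;158;129;37m [38;2;158;129;37m[48;2;158;129;37m [38;2;158;129;37m[48;2;158;129;37m [38;2;158;129;37m[48;2;158;129;37m [0m
</frame>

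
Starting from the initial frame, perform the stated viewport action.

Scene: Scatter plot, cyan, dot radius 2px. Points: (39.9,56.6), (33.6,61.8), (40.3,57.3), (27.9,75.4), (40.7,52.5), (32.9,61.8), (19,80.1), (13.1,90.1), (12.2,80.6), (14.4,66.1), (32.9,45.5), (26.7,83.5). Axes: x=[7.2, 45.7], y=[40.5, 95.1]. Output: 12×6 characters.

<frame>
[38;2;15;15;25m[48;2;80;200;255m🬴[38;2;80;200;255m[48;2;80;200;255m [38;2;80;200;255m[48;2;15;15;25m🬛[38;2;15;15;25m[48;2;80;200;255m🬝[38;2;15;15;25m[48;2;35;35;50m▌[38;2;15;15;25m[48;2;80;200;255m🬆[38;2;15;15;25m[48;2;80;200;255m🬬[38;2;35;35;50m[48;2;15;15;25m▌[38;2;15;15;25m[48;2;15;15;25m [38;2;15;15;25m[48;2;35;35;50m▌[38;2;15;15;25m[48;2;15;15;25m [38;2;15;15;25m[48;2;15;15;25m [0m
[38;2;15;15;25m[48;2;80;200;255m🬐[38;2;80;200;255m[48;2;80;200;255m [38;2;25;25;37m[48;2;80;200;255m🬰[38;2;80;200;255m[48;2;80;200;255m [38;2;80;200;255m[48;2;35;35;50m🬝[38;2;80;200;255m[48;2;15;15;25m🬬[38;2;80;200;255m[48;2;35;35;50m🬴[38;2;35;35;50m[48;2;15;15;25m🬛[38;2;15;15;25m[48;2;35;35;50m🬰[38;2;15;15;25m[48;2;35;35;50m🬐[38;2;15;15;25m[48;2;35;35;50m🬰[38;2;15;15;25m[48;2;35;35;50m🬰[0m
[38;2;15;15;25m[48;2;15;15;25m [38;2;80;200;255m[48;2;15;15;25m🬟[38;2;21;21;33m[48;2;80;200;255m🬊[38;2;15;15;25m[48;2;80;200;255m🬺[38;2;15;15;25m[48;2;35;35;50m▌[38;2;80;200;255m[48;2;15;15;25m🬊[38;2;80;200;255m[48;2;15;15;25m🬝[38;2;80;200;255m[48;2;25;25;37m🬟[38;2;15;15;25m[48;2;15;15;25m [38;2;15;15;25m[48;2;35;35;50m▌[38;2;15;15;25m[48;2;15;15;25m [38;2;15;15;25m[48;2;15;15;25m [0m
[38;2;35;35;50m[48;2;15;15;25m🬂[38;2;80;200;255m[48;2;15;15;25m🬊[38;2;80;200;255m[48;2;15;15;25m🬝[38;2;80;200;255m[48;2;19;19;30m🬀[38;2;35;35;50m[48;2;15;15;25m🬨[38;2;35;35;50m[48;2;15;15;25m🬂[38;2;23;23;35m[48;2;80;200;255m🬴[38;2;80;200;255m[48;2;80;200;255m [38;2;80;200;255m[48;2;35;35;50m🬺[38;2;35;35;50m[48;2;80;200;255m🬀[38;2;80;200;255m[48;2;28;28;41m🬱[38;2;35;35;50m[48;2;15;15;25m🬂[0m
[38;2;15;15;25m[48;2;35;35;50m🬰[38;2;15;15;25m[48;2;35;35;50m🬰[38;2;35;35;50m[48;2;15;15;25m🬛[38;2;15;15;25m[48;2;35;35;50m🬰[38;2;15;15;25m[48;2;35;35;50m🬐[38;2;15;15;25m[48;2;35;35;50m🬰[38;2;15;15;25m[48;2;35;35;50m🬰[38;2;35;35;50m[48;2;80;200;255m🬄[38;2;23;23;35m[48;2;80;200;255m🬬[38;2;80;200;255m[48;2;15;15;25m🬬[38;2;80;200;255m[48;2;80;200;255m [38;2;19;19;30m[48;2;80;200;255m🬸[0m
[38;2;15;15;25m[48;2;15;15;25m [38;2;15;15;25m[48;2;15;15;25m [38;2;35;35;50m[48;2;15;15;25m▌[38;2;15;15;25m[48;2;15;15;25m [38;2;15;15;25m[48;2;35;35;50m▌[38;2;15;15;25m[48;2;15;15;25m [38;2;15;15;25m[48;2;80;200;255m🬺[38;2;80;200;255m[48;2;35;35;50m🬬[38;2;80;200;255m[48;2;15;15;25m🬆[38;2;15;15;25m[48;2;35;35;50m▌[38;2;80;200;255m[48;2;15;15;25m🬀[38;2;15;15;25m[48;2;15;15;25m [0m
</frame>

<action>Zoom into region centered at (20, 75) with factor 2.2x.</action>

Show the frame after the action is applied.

<frame>
[38;2;15;15;25m[48;2;80;200;255m🬝[38;2;15;15;25m[48;2;15;15;25m [38;2;35;35;50m[48;2;15;15;25m▌[38;2;15;15;25m[48;2;15;15;25m [38;2;15;15;25m[48;2;35;35;50m▌[38;2;15;15;25m[48;2;15;15;25m [38;2;15;15;25m[48;2;15;15;25m [38;2;35;35;50m[48;2;15;15;25m▌[38;2;15;15;25m[48;2;15;15;25m [38;2;21;21;33m[48;2;80;200;255m🬆[38;2;80;200;255m[48;2;15;15;25m🬺[38;2;15;15;25m[48;2;80;200;255m🬬[0m
[38;2;80;200;255m[48;2;80;200;255m [38;2;80;200;255m[48;2;15;15;25m🬛[38;2;35;35;50m[48;2;15;15;25m🬛[38;2;15;15;25m[48;2;35;35;50m🬰[38;2;28;28;41m[48;2;80;200;255m🬆[38;2;80;200;255m[48;2;15;15;25m🬺[38;2;23;23;35m[48;2;80;200;255m🬬[38;2;35;35;50m[48;2;15;15;25m🬛[38;2;15;15;25m[48;2;35;35;50m🬰[38;2;27;27;40m[48;2;80;200;255m🬺[38;2;80;200;255m[48;2;21;21;33m🬆[38;2;15;15;25m[48;2;35;35;50m🬰[0m
[38;2;15;15;25m[48;2;80;200;255m🬺[38;2;15;15;25m[48;2;15;15;25m [38;2;35;35;50m[48;2;15;15;25m▌[38;2;15;15;25m[48;2;15;15;25m [38;2;23;23;35m[48;2;80;200;255m🬺[38;2;80;200;255m[48;2;15;15;25m🬆[38;2;15;15;25m[48;2;15;15;25m [38;2;35;35;50m[48;2;15;15;25m▌[38;2;15;15;25m[48;2;15;15;25m [38;2;23;23;35m[48;2;80;200;255m🬝[38;2;15;15;25m[48;2;80;200;255m🬀[38;2;15;15;25m[48;2;80;200;255m🬊[0m
[38;2;35;35;50m[48;2;15;15;25m🬂[38;2;35;35;50m[48;2;15;15;25m🬂[38;2;35;35;50m[48;2;15;15;25m🬕[38;2;35;35;50m[48;2;15;15;25m🬂[38;2;35;35;50m[48;2;15;15;25m🬨[38;2;35;35;50m[48;2;15;15;25m🬂[38;2;35;35;50m[48;2;15;15;25m🬂[38;2;35;35;50m[48;2;15;15;25m🬕[38;2;35;35;50m[48;2;15;15;25m🬂[38;2;35;35;50m[48;2;15;15;25m🬨[38;2;80;200;255m[48;2;15;15;25m🬊[38;2;80;200;255m[48;2;19;19;30m🬀[0m
[38;2;15;15;25m[48;2;35;35;50m🬰[38;2;21;21;33m[48;2;80;200;255m🬆[38;2;80;200;255m[48;2;15;15;25m🬺[38;2;23;23;35m[48;2;80;200;255m🬬[38;2;15;15;25m[48;2;35;35;50m🬐[38;2;15;15;25m[48;2;35;35;50m🬰[38;2;15;15;25m[48;2;35;35;50m🬰[38;2;35;35;50m[48;2;15;15;25m🬛[38;2;15;15;25m[48;2;35;35;50m🬰[38;2;15;15;25m[48;2;35;35;50m🬐[38;2;15;15;25m[48;2;35;35;50m🬰[38;2;15;15;25m[48;2;35;35;50m🬰[0m
[38;2;15;15;25m[48;2;15;15;25m [38;2;15;15;25m[48;2;80;200;255m🬺[38;2;80;200;255m[48;2;21;21;33m🬆[38;2;15;15;25m[48;2;15;15;25m [38;2;15;15;25m[48;2;35;35;50m▌[38;2;15;15;25m[48;2;15;15;25m [38;2;15;15;25m[48;2;15;15;25m [38;2;35;35;50m[48;2;15;15;25m▌[38;2;15;15;25m[48;2;15;15;25m [38;2;15;15;25m[48;2;35;35;50m▌[38;2;15;15;25m[48;2;15;15;25m [38;2;15;15;25m[48;2;15;15;25m [0m
</frame>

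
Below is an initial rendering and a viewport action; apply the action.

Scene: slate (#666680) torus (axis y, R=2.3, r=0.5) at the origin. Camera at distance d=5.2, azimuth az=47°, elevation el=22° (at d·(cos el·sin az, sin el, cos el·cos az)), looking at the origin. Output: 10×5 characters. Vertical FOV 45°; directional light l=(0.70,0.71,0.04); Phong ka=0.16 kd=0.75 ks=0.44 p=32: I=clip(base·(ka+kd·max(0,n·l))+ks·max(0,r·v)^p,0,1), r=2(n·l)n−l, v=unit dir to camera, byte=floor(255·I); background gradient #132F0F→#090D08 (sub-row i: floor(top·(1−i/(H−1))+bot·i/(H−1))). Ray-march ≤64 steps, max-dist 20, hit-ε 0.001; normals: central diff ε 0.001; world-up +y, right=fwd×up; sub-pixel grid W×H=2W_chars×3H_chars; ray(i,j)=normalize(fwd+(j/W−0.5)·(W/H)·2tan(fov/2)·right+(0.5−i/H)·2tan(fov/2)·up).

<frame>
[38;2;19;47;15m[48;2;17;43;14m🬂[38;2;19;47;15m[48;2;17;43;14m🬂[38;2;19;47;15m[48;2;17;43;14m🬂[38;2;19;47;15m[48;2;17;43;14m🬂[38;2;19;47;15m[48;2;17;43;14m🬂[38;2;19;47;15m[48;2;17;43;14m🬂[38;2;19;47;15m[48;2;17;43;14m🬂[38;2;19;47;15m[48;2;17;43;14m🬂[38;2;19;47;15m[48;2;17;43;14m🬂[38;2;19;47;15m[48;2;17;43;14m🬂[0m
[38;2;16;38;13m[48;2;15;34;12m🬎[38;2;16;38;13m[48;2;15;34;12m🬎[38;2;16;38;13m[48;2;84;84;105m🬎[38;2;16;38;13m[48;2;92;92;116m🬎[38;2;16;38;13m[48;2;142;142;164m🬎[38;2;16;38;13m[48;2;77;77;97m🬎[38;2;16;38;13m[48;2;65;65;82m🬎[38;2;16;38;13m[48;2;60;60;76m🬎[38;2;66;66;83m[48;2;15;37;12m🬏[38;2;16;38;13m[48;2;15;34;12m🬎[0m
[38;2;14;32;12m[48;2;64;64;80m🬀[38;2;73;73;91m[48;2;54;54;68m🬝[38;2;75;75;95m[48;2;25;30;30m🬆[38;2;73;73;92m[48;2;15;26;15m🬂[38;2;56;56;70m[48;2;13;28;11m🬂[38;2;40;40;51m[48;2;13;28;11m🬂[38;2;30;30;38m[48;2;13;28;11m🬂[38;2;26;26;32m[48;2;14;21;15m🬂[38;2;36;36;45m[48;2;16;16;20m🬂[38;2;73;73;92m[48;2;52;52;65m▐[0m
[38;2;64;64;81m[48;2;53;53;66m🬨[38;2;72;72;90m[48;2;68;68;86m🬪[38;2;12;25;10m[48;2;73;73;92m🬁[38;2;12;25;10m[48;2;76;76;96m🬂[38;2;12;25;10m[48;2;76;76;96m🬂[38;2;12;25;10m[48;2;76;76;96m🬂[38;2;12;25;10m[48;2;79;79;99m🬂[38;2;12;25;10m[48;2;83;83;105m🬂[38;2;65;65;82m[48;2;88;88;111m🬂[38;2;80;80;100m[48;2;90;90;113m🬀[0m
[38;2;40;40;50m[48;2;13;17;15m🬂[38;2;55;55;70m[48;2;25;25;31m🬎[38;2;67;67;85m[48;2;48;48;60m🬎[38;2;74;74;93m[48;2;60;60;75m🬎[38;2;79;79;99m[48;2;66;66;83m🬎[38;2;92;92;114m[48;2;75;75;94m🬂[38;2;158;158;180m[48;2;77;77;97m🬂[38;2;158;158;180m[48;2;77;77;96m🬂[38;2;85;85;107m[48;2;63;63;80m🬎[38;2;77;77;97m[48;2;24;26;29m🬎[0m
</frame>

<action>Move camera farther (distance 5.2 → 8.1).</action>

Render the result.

<frame>
[38;2;19;47;15m[48;2;17;43;14m🬂[38;2;19;47;15m[48;2;17;43;14m🬂[38;2;19;47;15m[48;2;17;43;14m🬂[38;2;19;47;15m[48;2;17;43;14m🬂[38;2;19;47;15m[48;2;17;43;14m🬂[38;2;19;47;15m[48;2;17;43;14m🬂[38;2;19;47;15m[48;2;17;43;14m🬂[38;2;19;47;15m[48;2;17;43;14m🬂[38;2;19;47;15m[48;2;17;43;14m🬂[38;2;19;47;15m[48;2;17;43;14m🬂[0m
[38;2;16;38;13m[48;2;15;34;12m🬎[38;2;16;38;13m[48;2;15;34;12m🬎[38;2;16;38;13m[48;2;15;34;12m🬎[38;2;16;38;13m[48;2;15;34;12m🬎[38;2;16;38;13m[48;2;15;34;12m🬎[38;2;16;38;13m[48;2;15;34;12m🬎[38;2;16;38;13m[48;2;15;34;12m🬎[38;2;16;38;13m[48;2;15;34;12m🬎[38;2;16;38;13m[48;2;15;34;12m🬎[38;2;16;38;13m[48;2;15;34;12m🬎[0m
[38;2;14;31;11m[48;2;13;27;11m🬎[38;2;14;31;11m[48;2;13;27;11m🬎[38;2;14;32;12m[48;2;62;62;78m🬂[38;2;78;78;98m[48;2;31;38;37m🬕[38;2;87;87;108m[48;2;14;25;13m🬂[38;2;65;65;82m[48;2;13;28;11m🬂[38;2;52;52;65m[48;2;14;21;15m🬂[38;2;15;24;16m[48;2;62;62;77m🬅[38;2;86;86;109m[48;2;13;30;11m🬓[38;2;14;31;11m[48;2;13;27;11m🬎[0m
[38;2;12;25;10m[48;2;11;21;9m🬂[38;2;12;25;10m[48;2;11;21;9m🬂[38;2;59;59;74m[48;2;19;25;21m🬁[38;2;65;65;82m[48;2;21;21;27m🬎[38;2;76;76;95m[48;2;45;45;57m🬎[38;2;85;85;106m[48;2;56;56;70m🬎[38;2;90;90;112m[48;2;52;52;66m🬎[38;2;83;83;105m[48;2;15;19;16m🬎[38;2;83;83;104m[48;2;11;21;9m🬀[38;2;12;25;10m[48;2;11;21;9m🬂[0m
[38;2;10;17;9m[48;2;9;14;8m🬂[38;2;10;17;9m[48;2;9;14;8m🬂[38;2;10;17;9m[48;2;9;14;8m🬂[38;2;10;17;9m[48;2;9;14;8m🬂[38;2;10;17;9m[48;2;9;14;8m🬂[38;2;10;17;9m[48;2;9;14;8m🬂[38;2;10;17;9m[48;2;9;14;8m🬂[38;2;10;17;9m[48;2;9;14;8m🬂[38;2;10;17;9m[48;2;9;14;8m🬂[38;2;10;17;9m[48;2;9;14;8m🬂[0m
</frame>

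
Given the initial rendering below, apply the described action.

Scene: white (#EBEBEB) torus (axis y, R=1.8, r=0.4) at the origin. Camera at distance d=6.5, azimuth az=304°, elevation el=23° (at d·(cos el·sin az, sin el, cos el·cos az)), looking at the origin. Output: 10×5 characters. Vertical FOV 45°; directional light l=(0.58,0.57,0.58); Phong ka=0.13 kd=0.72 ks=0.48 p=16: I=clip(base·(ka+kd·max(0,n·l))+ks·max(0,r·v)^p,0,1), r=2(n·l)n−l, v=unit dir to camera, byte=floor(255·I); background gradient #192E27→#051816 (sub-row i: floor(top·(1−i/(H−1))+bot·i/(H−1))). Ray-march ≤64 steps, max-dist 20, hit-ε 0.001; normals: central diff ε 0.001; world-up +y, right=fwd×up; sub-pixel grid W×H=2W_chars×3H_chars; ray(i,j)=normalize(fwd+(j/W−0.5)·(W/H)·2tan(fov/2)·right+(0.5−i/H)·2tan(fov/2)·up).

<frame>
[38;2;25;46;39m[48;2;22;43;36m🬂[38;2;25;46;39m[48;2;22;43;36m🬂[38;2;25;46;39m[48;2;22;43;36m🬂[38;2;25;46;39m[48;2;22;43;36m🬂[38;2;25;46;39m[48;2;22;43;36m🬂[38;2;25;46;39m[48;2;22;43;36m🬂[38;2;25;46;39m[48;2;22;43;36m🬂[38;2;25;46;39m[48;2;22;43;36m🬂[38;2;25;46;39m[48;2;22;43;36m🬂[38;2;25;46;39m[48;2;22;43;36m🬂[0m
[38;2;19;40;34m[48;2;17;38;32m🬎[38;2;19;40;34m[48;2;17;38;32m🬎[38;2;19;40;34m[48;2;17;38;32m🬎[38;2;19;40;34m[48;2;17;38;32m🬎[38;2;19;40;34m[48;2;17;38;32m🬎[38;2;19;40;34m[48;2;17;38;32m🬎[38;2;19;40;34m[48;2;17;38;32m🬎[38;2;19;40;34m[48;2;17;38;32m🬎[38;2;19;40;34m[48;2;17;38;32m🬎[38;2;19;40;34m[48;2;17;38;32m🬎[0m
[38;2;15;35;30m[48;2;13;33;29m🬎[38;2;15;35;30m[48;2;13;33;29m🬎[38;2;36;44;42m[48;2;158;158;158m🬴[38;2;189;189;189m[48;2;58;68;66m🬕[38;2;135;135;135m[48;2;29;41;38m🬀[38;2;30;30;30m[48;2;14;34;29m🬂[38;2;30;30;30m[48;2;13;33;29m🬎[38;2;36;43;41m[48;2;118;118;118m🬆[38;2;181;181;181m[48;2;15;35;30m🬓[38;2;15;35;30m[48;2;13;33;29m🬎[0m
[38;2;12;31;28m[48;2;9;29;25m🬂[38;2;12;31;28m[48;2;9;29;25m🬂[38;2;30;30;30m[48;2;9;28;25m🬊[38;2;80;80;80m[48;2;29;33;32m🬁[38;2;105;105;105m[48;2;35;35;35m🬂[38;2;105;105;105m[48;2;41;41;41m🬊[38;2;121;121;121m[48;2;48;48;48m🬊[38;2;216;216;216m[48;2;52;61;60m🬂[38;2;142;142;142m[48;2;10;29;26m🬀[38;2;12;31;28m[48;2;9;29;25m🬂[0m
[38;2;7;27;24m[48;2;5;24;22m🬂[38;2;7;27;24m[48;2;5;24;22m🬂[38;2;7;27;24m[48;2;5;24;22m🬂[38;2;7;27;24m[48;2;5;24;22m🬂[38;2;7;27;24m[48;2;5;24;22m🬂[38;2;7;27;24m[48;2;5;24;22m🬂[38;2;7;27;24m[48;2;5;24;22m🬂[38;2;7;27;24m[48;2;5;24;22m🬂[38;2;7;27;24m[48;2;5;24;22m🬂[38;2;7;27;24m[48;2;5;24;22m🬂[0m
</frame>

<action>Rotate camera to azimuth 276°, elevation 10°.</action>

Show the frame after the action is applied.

<frame>
[38;2;25;46;39m[48;2;22;43;36m🬂[38;2;25;46;39m[48;2;22;43;36m🬂[38;2;25;46;39m[48;2;22;43;36m🬂[38;2;25;46;39m[48;2;22;43;36m🬂[38;2;25;46;39m[48;2;22;43;36m🬂[38;2;25;46;39m[48;2;22;43;36m🬂[38;2;25;46;39m[48;2;22;43;36m🬂[38;2;25;46;39m[48;2;22;43;36m🬂[38;2;25;46;39m[48;2;22;43;36m🬂[38;2;25;46;39m[48;2;22;43;36m🬂[0m
[38;2;19;40;34m[48;2;17;38;32m🬎[38;2;19;40;34m[48;2;17;38;32m🬎[38;2;19;40;34m[48;2;17;38;32m🬎[38;2;19;40;34m[48;2;17;38;32m🬎[38;2;19;40;34m[48;2;17;38;32m🬎[38;2;19;40;34m[48;2;17;38;32m🬎[38;2;19;40;34m[48;2;17;38;32m🬎[38;2;19;40;34m[48;2;17;38;32m🬎[38;2;19;40;34m[48;2;17;38;32m🬎[38;2;19;40;34m[48;2;17;38;32m🬎[0m
[38;2;15;35;30m[48;2;13;33;29m🬎[38;2;15;35;30m[48;2;13;33;29m🬎[38;2;24;32;30m[48;2;73;73;73m🬴[38;2;23;33;30m[48;2;105;105;105m🬰[38;2;117;117;117m[48;2;30;30;30m🬂[38;2;98;98;98m[48;2;30;30;30m🬂[38;2;113;113;113m[48;2;32;36;35m🬀[38;2;40;50;48m[48;2;142;142;142m🬰[38;2;152;152;152m[48;2;29;45;41m🬃[38;2;15;35;30m[48;2;13;33;29m🬎[0m
[38;2;12;31;28m[48;2;9;29;25m🬂[38;2;12;31;28m[48;2;9;29;25m🬂[38;2;30;30;30m[48;2;10;29;26m🬁[38;2;30;30;30m[48;2;9;28;25m🬊[38;2;30;30;30m[48;2;9;28;25m🬎[38;2;30;30;30m[48;2;9;28;25m🬎[38;2;30;30;30m[48;2;9;28;25m🬎[38;2;30;30;30m[48;2;9;29;25m🬂[38;2;12;31;28m[48;2;9;29;25m🬂[38;2;12;31;28m[48;2;9;29;25m🬂[0m
[38;2;7;27;24m[48;2;5;24;22m🬂[38;2;7;27;24m[48;2;5;24;22m🬂[38;2;7;27;24m[48;2;5;24;22m🬂[38;2;7;27;24m[48;2;5;24;22m🬂[38;2;7;27;24m[48;2;5;24;22m🬂[38;2;7;27;24m[48;2;5;24;22m🬂[38;2;7;27;24m[48;2;5;24;22m🬂[38;2;7;27;24m[48;2;5;24;22m🬂[38;2;7;27;24m[48;2;5;24;22m🬂[38;2;7;27;24m[48;2;5;24;22m🬂[0m
</frame>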